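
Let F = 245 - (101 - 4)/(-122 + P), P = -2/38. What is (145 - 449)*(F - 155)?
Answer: -64008112/2319 ≈ -27602.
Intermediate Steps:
P = -1/19 (P = -2*1/38 = -1/19 ≈ -0.052632)
F = 569998/2319 (F = 245 - (101 - 4)/(-122 - 1/19) = 245 - 97/(-2319/19) = 245 - 97*(-19)/2319 = 245 - 1*(-1843/2319) = 245 + 1843/2319 = 569998/2319 ≈ 245.79)
(145 - 449)*(F - 155) = (145 - 449)*(569998/2319 - 155) = -304*210553/2319 = -64008112/2319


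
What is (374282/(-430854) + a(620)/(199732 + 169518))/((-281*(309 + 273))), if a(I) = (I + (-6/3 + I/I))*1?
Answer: 245439377/46296016294500 ≈ 5.3015e-6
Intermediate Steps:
a(I) = -1 + I (a(I) = (I + (-6*⅓ + 1))*1 = (I + (-2 + 1))*1 = (I - 1)*1 = (-1 + I)*1 = -1 + I)
(374282/(-430854) + a(620)/(199732 + 169518))/((-281*(309 + 273))) = (374282/(-430854) + (-1 + 620)/(199732 + 169518))/((-281*(309 + 273))) = (374282*(-1/430854) + 619/369250)/((-281*582)) = (-187141/215427 + 619*(1/369250))/(-163542) = (-187141/215427 + 619/369250)*(-1/163542) = -68968464937/79546419750*(-1/163542) = 245439377/46296016294500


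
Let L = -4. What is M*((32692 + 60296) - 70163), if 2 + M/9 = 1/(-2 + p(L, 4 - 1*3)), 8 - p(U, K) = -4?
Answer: -780615/2 ≈ -3.9031e+5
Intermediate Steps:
p(U, K) = 12 (p(U, K) = 8 - 1*(-4) = 8 + 4 = 12)
M = -171/10 (M = -18 + 9/(-2 + 12) = -18 + 9/10 = -171/10 ≈ -17.100)
M*((32692 + 60296) - 70163) = -171*((32692 + 60296) - 70163)/10 = -171*(92988 - 70163)/10 = -171/10*22825 = -780615/2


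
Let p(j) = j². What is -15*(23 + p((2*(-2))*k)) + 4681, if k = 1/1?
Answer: 4096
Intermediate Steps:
k = 1
-15*(23 + p((2*(-2))*k)) + 4681 = -15*(23 + ((2*(-2))*1)²) + 4681 = -15*(23 + (-4*1)²) + 4681 = -15*(23 + (-4)²) + 4681 = -15*(23 + 16) + 4681 = -15*39 + 4681 = -585 + 4681 = 4096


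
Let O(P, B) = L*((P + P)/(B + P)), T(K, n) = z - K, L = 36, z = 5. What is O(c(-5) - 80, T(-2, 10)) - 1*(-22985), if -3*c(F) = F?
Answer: 2467855/107 ≈ 23064.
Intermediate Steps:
c(F) = -F/3
T(K, n) = 5 - K
O(P, B) = 72*P/(B + P) (O(P, B) = 36*((P + P)/(B + P)) = 36*((2*P)/(B + P)) = 36*(2*P/(B + P)) = 72*P/(B + P))
O(c(-5) - 80, T(-2, 10)) - 1*(-22985) = 72*(-⅓*(-5) - 80)/((5 - 1*(-2)) + (-⅓*(-5) - 80)) - 1*(-22985) = 72*(5/3 - 80)/((5 + 2) + (5/3 - 80)) + 22985 = 72*(-235/3)/(7 - 235/3) + 22985 = 72*(-235/3)/(-214/3) + 22985 = 72*(-235/3)*(-3/214) + 22985 = 8460/107 + 22985 = 2467855/107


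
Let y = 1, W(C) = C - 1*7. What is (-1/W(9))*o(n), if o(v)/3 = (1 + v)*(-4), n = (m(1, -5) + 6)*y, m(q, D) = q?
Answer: 48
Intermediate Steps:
W(C) = -7 + C (W(C) = C - 7 = -7 + C)
n = 7 (n = (1 + 6)*1 = 7*1 = 7)
o(v) = -12 - 12*v (o(v) = 3*((1 + v)*(-4)) = 3*(-4 - 4*v) = -12 - 12*v)
(-1/W(9))*o(n) = (-1/(-7 + 9))*(-12 - 12*7) = (-1/2)*(-12 - 84) = -1*½*(-96) = -½*(-96) = 48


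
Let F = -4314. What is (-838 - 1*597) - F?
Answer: 2879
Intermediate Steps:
(-838 - 1*597) - F = (-838 - 1*597) - 1*(-4314) = (-838 - 597) + 4314 = -1435 + 4314 = 2879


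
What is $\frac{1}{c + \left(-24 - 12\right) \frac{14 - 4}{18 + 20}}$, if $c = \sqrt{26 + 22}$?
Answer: $- \frac{285}{1256} - \frac{361 \sqrt{3}}{3768} \approx -0.39285$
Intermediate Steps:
$c = 4 \sqrt{3}$ ($c = \sqrt{48} = 4 \sqrt{3} \approx 6.9282$)
$\frac{1}{c + \left(-24 - 12\right) \frac{14 - 4}{18 + 20}} = \frac{1}{4 \sqrt{3} + \left(-24 - 12\right) \frac{14 - 4}{18 + 20}} = \frac{1}{4 \sqrt{3} + \left(-24 - 12\right) \frac{10}{38}} = \frac{1}{4 \sqrt{3} - 36 \cdot 10 \cdot \frac{1}{38}} = \frac{1}{4 \sqrt{3} - \frac{180}{19}} = \frac{1}{- \frac{180}{19} + 4 \sqrt{3}}$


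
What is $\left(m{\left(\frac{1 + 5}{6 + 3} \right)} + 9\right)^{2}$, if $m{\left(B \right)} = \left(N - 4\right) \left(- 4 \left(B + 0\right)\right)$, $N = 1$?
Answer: $289$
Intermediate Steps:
$m{\left(B \right)} = 12 B$ ($m{\left(B \right)} = \left(1 - 4\right) \left(- 4 \left(B + 0\right)\right) = - 3 \left(- 4 B\right) = 12 B$)
$\left(m{\left(\frac{1 + 5}{6 + 3} \right)} + 9\right)^{2} = \left(12 \frac{1 + 5}{6 + 3} + 9\right)^{2} = \left(12 \cdot \frac{6}{9} + 9\right)^{2} = \left(12 \cdot 6 \cdot \frac{1}{9} + 9\right)^{2} = \left(12 \cdot \frac{2}{3} + 9\right)^{2} = \left(8 + 9\right)^{2} = 17^{2} = 289$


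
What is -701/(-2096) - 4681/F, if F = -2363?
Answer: 11467839/4952848 ≈ 2.3154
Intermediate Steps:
-701/(-2096) - 4681/F = -701/(-2096) - 4681/(-2363) = -701*(-1/2096) - 4681*(-1/2363) = 701/2096 + 4681/2363 = 11467839/4952848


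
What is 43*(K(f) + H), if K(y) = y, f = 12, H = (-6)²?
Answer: 2064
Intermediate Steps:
H = 36
43*(K(f) + H) = 43*(12 + 36) = 43*48 = 2064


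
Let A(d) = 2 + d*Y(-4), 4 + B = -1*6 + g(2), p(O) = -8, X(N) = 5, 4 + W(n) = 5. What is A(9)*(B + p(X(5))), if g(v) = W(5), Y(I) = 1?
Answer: -187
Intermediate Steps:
W(n) = 1 (W(n) = -4 + 5 = 1)
g(v) = 1
B = -9 (B = -4 + (-1*6 + 1) = -4 + (-6 + 1) = -4 - 5 = -9)
A(d) = 2 + d (A(d) = 2 + d*1 = 2 + d)
A(9)*(B + p(X(5))) = (2 + 9)*(-9 - 8) = 11*(-17) = -187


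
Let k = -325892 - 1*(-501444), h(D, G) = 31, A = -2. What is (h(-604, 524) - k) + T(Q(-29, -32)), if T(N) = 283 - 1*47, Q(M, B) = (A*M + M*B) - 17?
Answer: -175285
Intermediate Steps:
Q(M, B) = -17 - 2*M + B*M (Q(M, B) = (-2*M + M*B) - 17 = (-2*M + B*M) - 17 = -17 - 2*M + B*M)
k = 175552 (k = -325892 + 501444 = 175552)
T(N) = 236 (T(N) = 283 - 47 = 236)
(h(-604, 524) - k) + T(Q(-29, -32)) = (31 - 1*175552) + 236 = (31 - 175552) + 236 = -175521 + 236 = -175285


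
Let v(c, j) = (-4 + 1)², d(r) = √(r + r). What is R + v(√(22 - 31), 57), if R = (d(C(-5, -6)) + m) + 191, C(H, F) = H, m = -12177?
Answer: -11977 + I*√10 ≈ -11977.0 + 3.1623*I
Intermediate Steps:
d(r) = √2*√r (d(r) = √(2*r) = √2*√r)
v(c, j) = 9 (v(c, j) = (-3)² = 9)
R = -11986 + I*√10 (R = (√2*√(-5) - 12177) + 191 = (√2*(I*√5) - 12177) + 191 = (I*√10 - 12177) + 191 = (-12177 + I*√10) + 191 = -11986 + I*√10 ≈ -11986.0 + 3.1623*I)
R + v(√(22 - 31), 57) = (-11986 + I*√10) + 9 = -11977 + I*√10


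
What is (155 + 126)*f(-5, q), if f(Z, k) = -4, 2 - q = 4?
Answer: -1124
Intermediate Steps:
q = -2 (q = 2 - 1*4 = 2 - 4 = -2)
(155 + 126)*f(-5, q) = (155 + 126)*(-4) = 281*(-4) = -1124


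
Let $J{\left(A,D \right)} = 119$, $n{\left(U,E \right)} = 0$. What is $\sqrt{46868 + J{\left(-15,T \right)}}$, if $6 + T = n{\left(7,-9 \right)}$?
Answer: $\sqrt{46987} \approx 216.76$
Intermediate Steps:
$T = -6$ ($T = -6 + 0 = -6$)
$\sqrt{46868 + J{\left(-15,T \right)}} = \sqrt{46868 + 119} = \sqrt{46987}$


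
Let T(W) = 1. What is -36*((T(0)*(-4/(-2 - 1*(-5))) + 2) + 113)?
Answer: -4092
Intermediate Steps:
-36*((T(0)*(-4/(-2 - 1*(-5))) + 2) + 113) = -36*((1*(-4/(-2 - 1*(-5))) + 2) + 113) = -36*((1*(-4/(-2 + 5)) + 2) + 113) = -36*((1*(-4/3) + 2) + 113) = -36*((-4/3 + 2) + 113) = -36*(⅔ + 113) = -36*341/3 = -4092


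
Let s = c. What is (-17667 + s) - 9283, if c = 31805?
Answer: 4855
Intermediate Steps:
s = 31805
(-17667 + s) - 9283 = (-17667 + 31805) - 9283 = 14138 - 9283 = 4855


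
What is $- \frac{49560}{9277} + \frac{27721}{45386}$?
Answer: $- \frac{1992162443}{421045922} \approx -4.7315$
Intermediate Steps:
$- \frac{49560}{9277} + \frac{27721}{45386} = - \frac{1992162443}{421045922}$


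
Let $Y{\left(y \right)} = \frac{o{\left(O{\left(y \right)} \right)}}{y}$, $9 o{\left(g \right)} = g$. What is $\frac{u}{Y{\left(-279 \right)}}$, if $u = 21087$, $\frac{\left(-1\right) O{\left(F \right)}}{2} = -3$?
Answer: $- \frac{17649819}{2} \approx -8.8249 \cdot 10^{6}$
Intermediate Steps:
$O{\left(F \right)} = 6$ ($O{\left(F \right)} = \left(-2\right) \left(-3\right) = 6$)
$o{\left(g \right)} = \frac{g}{9}$
$Y{\left(y \right)} = \frac{2}{3 y}$ ($Y{\left(y \right)} = \frac{\frac{1}{9} \cdot 6}{y} = \frac{2}{3 y}$)
$\frac{u}{Y{\left(-279 \right)}} = \frac{21087}{\frac{2}{3} \frac{1}{-279}} = \frac{21087}{\frac{2}{3} \left(- \frac{1}{279}\right)} = \frac{21087}{- \frac{2}{837}} = 21087 \left(- \frac{837}{2}\right) = - \frac{17649819}{2}$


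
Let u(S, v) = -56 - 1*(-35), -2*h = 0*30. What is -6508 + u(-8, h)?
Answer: -6529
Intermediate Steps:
h = 0 (h = -0*30 = -½*0 = 0)
u(S, v) = -21 (u(S, v) = -56 + 35 = -21)
-6508 + u(-8, h) = -6508 - 21 = -6529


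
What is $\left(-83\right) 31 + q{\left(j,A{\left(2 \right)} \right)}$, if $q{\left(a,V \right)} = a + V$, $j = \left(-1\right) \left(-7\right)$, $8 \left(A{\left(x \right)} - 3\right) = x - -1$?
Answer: $- \frac{20501}{8} \approx -2562.6$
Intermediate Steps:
$A{\left(x \right)} = \frac{25}{8} + \frac{x}{8}$ ($A{\left(x \right)} = 3 + \frac{x - -1}{8} = 3 + \frac{x + 1}{8} = 3 + \frac{1 + x}{8} = 3 + \left(\frac{1}{8} + \frac{x}{8}\right) = \frac{25}{8} + \frac{x}{8}$)
$j = 7$
$q{\left(a,V \right)} = V + a$
$\left(-83\right) 31 + q{\left(j,A{\left(2 \right)} \right)} = \left(-83\right) 31 + \left(\left(\frac{25}{8} + \frac{1}{8} \cdot 2\right) + 7\right) = -2573 + \left(\left(\frac{25}{8} + \frac{1}{4}\right) + 7\right) = -2573 + \left(\frac{27}{8} + 7\right) = -2573 + \frac{83}{8} = - \frac{20501}{8}$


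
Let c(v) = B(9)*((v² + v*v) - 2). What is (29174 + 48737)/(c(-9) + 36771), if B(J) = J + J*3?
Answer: 77911/42531 ≈ 1.8319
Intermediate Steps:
B(J) = 4*J (B(J) = J + 3*J = 4*J)
c(v) = -72 + 72*v² (c(v) = (4*9)*((v² + v*v) - 2) = 36*((v² + v²) - 2) = 36*(2*v² - 2) = 36*(-2 + 2*v²) = -72 + 72*v²)
(29174 + 48737)/(c(-9) + 36771) = (29174 + 48737)/((-72 + 72*(-9)²) + 36771) = 77911/((-72 + 72*81) + 36771) = 77911/((-72 + 5832) + 36771) = 77911/(5760 + 36771) = 77911/42531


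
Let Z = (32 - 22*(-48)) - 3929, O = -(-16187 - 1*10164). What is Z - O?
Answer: -29192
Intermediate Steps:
O = 26351 (O = -(-16187 - 10164) = -1*(-26351) = 26351)
Z = -2841 (Z = (32 + 1056) - 3929 = 1088 - 3929 = -2841)
Z - O = -2841 - 1*26351 = -2841 - 26351 = -29192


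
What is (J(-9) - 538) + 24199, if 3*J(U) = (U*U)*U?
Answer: 23418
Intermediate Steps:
J(U) = U³/3 (J(U) = ((U*U)*U)/3 = (U²*U)/3 = U³/3)
(J(-9) - 538) + 24199 = ((⅓)*(-9)³ - 538) + 24199 = ((⅓)*(-729) - 538) + 24199 = (-243 - 538) + 24199 = -781 + 24199 = 23418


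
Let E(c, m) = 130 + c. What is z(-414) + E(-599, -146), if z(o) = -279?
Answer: -748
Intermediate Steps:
z(-414) + E(-599, -146) = -279 + (130 - 599) = -279 - 469 = -748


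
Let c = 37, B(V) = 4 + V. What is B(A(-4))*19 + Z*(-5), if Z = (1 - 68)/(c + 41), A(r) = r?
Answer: 335/78 ≈ 4.2949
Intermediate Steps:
Z = -67/78 (Z = (1 - 68)/(37 + 41) = -67/78 ≈ -0.85897)
B(A(-4))*19 + Z*(-5) = (4 - 4)*19 - 67/78*(-5) = 0*19 + 335/78 = 0 + 335/78 = 335/78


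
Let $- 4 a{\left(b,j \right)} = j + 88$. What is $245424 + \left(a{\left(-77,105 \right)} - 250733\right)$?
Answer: $- \frac{21429}{4} \approx -5357.3$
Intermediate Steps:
$a{\left(b,j \right)} = -22 - \frac{j}{4}$ ($a{\left(b,j \right)} = - \frac{j + 88}{4} = - \frac{88 + j}{4} = -22 - \frac{j}{4}$)
$245424 + \left(a{\left(-77,105 \right)} - 250733\right) = 245424 - \frac{1003125}{4} = - \frac{21429}{4}$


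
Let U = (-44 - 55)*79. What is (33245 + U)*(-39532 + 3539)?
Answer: -915086032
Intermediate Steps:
U = -7821 (U = -99*79 = -7821)
(33245 + U)*(-39532 + 3539) = (33245 - 7821)*(-39532 + 3539) = 25424*(-35993) = -915086032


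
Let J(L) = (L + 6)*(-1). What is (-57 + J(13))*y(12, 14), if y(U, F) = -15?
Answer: 1140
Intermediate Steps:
J(L) = -6 - L (J(L) = (6 + L)*(-1) = -6 - L)
(-57 + J(13))*y(12, 14) = (-57 + (-6 - 1*13))*(-15) = (-57 + (-6 - 13))*(-15) = (-57 - 19)*(-15) = -76*(-15) = 1140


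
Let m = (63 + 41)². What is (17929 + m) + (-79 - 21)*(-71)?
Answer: 35845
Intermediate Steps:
m = 10816 (m = 104² = 10816)
(17929 + m) + (-79 - 21)*(-71) = (17929 + 10816) + (-79 - 21)*(-71) = 28745 - 100*(-71) = 28745 + 7100 = 35845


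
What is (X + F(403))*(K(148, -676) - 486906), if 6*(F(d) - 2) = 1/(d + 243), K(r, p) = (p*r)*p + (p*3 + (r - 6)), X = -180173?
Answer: -11722322099389630/969 ≈ -1.2097e+13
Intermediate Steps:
K(r, p) = -6 + r + 3*p + r*p² (K(r, p) = r*p² + (3*p + (-6 + r)) = r*p² + (-6 + r + 3*p) = -6 + r + 3*p + r*p²)
F(d) = 2 + 1/(6*(243 + d)) (F(d) = 2 + 1/(6*(d + 243)) = 2 + 1/(6*(243 + d)))
(X + F(403))*(K(148, -676) - 486906) = (-180173 + (2917 + 12*403)/(6*(243 + 403)))*((-6 + 148 + 3*(-676) + 148*(-676)²) - 486906) = (-180173 + (⅙)*(2917 + 4836)/646)*((-6 + 148 - 2028 + 148*456976) - 486906) = (-180173 + (⅙)*(1/646)*7753)*((-6 + 148 - 2028 + 67632448) - 486906) = (-180173 + 7753/3876)*(67630562 - 486906) = -698342795/3876*67143656 = -11722322099389630/969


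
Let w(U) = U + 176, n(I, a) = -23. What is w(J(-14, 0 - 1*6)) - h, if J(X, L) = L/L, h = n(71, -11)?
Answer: 200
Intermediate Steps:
h = -23
J(X, L) = 1
w(U) = 176 + U
w(J(-14, 0 - 1*6)) - h = (176 + 1) - 1*(-23) = 177 + 23 = 200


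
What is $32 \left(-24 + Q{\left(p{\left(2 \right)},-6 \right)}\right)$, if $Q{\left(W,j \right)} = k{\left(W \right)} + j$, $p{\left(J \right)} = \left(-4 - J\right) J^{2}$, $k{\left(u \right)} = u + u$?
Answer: $-2496$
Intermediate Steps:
$k{\left(u \right)} = 2 u$
$p{\left(J \right)} = J^{2} \left(-4 - J\right)$
$Q{\left(W,j \right)} = j + 2 W$ ($Q{\left(W,j \right)} = 2 W + j = j + 2 W$)
$32 \left(-24 + Q{\left(p{\left(2 \right)},-6 \right)}\right) = 32 \left(-24 + \left(-6 + 2 \cdot 2^{2} \left(-4 - 2\right)\right)\right) = 32 \left(-24 + \left(-6 + 2 \cdot 4 \left(-4 - 2\right)\right)\right) = 32 \left(-24 + \left(-6 + 2 \cdot 4 \left(-6\right)\right)\right) = 32 \left(-24 + \left(-6 + 2 \left(-24\right)\right)\right) = 32 \left(-24 - 54\right) = 32 \left(-78\right) = -2496$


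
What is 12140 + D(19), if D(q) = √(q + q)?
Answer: 12140 + √38 ≈ 12146.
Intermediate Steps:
D(q) = √2*√q (D(q) = √(2*q) = √2*√q)
12140 + D(19) = 12140 + √2*√19 = 12140 + √38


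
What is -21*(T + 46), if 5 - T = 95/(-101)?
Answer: -110166/101 ≈ -1090.8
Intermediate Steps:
T = 600/101 (T = 5 - 95/(-101) = 5 - 95*(-1)/101 = 5 - 1*(-95/101) = 5 + 95/101 = 600/101 ≈ 5.9406)
-21*(T + 46) = -21*(600/101 + 46) = -21*5246/101 = -110166/101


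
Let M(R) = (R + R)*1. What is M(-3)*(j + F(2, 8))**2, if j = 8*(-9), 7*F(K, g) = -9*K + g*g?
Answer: -1258584/49 ≈ -25685.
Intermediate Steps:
M(R) = 2*R (M(R) = (2*R)*1 = 2*R)
F(K, g) = -9*K/7 + g**2/7 (F(K, g) = (-9*K + g*g)/7 = (-9*K + g**2)/7 = (g**2 - 9*K)/7 = -9*K/7 + g**2/7)
j = -72
M(-3)*(j + F(2, 8))**2 = (2*(-3))*(-72 + (-9/7*2 + (1/7)*8**2))**2 = -6*(-72 + (-18/7 + (1/7)*64))**2 = -6*(-72 + (-18/7 + 64/7))**2 = -6*(-72 + 46/7)**2 = -6*(-458/7)**2 = -6*209764/49 = -1258584/49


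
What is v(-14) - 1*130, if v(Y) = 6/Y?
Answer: -913/7 ≈ -130.43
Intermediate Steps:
v(-14) - 1*130 = 6/(-14) - 1*130 = 6*(-1/14) - 130 = -3/7 - 130 = -913/7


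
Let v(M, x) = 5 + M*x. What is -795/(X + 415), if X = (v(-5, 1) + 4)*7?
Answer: -795/443 ≈ -1.7946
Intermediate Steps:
X = 28 (X = ((5 - 5*1) + 4)*7 = ((5 - 5) + 4)*7 = (0 + 4)*7 = 4*7 = 28)
-795/(X + 415) = -795/(28 + 415) = -795/443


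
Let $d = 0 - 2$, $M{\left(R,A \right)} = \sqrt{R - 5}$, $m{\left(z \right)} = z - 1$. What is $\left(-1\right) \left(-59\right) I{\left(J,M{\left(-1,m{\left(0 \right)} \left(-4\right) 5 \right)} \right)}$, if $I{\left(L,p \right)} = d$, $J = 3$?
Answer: $-118$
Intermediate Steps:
$m{\left(z \right)} = -1 + z$
$M{\left(R,A \right)} = \sqrt{-5 + R}$
$d = -2$
$I{\left(L,p \right)} = -2$
$\left(-1\right) \left(-59\right) I{\left(J,M{\left(-1,m{\left(0 \right)} \left(-4\right) 5 \right)} \right)} = \left(-1\right) \left(-59\right) \left(-2\right) = 59 \left(-2\right) = -118$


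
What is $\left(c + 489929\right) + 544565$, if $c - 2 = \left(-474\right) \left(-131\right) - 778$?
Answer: $1095812$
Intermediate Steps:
$c = 61318$ ($c = 2 - -61316 = 2 + \left(62094 - 778\right) = 2 + 61316 = 61318$)
$\left(c + 489929\right) + 544565 = \left(61318 + 489929\right) + 544565 = 551247 + 544565 = 1095812$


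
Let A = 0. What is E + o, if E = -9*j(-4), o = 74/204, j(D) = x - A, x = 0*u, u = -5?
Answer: 37/102 ≈ 0.36275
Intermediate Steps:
x = 0 (x = 0*(-5) = 0)
j(D) = 0 (j(D) = 0 - 1*0 = 0 + 0 = 0)
o = 37/102 (o = 74*(1/204) = 37/102 ≈ 0.36275)
E = 0 (E = -9*0 = 0)
E + o = 0 + 37/102 = 37/102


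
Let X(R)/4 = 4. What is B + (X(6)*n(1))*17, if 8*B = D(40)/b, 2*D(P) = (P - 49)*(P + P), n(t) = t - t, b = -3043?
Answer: 45/3043 ≈ 0.014788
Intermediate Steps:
X(R) = 16 (X(R) = 4*4 = 16)
n(t) = 0
D(P) = P*(-49 + P) (D(P) = ((P - 49)*(P + P))/2 = ((-49 + P)*(2*P))/2 = (2*P*(-49 + P))/2 = P*(-49 + P))
B = 45/3043 (B = ((40*(-49 + 40))/(-3043))/8 = ((40*(-9))*(-1/3043))/8 = (-360*(-1/3043))/8 = (⅛)*(360/3043) = 45/3043 ≈ 0.014788)
B + (X(6)*n(1))*17 = 45/3043 + (16*0)*17 = 45/3043 + 0*17 = 45/3043 + 0 = 45/3043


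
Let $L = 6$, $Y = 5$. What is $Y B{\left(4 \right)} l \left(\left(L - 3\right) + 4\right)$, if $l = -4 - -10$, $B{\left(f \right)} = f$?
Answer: $840$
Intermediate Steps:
$l = 6$ ($l = -4 + 10 = 6$)
$Y B{\left(4 \right)} l \left(\left(L - 3\right) + 4\right) = 5 \cdot 4 \cdot 6 \left(\left(6 - 3\right) + 4\right) = 20 \cdot 6 \left(3 + 4\right) = 20 \cdot 6 \cdot 7 = 20 \cdot 42 = 840$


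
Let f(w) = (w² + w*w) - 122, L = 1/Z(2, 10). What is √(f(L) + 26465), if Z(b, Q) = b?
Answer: √105374/2 ≈ 162.31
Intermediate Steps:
L = ½ (L = 1/2 = ½ ≈ 0.50000)
f(w) = -122 + 2*w² (f(w) = (w² + w²) - 122 = 2*w² - 122 = -122 + 2*w²)
√(f(L) + 26465) = √((-122 + 2*(½)²) + 26465) = √((-122 + 2*(¼)) + 26465) = √((-122 + ½) + 26465) = √(-243/2 + 26465) = √(52687/2) = √105374/2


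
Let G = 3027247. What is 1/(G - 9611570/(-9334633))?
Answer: 9334633/28258249356921 ≈ 3.3033e-7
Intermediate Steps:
1/(G - 9611570/(-9334633)) = 1/(3027247 - 9611570/(-9334633)) = 1/(3027247 - 9611570*(-1/9334633)) = 1/(3027247 + 9611570/9334633) = 1/(28258249356921/9334633) = 9334633/28258249356921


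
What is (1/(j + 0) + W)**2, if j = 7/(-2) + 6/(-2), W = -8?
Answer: 11236/169 ≈ 66.485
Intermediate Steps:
j = -13/2 (j = 7*(-1/2) + 6*(-1/2) = -7/2 - 3 = -13/2 ≈ -6.5000)
(1/(j + 0) + W)**2 = (1/(-13/2 + 0) - 8)**2 = (1/(-13/2) - 8)**2 = (-2/13 - 8)**2 = (-106/13)**2 = 11236/169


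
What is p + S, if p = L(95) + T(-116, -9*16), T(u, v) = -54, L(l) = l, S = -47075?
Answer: -47034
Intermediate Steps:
p = 41 (p = 95 - 54 = 41)
p + S = 41 - 47075 = -47034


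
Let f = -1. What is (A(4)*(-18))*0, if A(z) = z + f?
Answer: 0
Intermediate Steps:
A(z) = -1 + z (A(z) = z - 1 = -1 + z)
(A(4)*(-18))*0 = ((-1 + 4)*(-18))*0 = (3*(-18))*0 = -54*0 = 0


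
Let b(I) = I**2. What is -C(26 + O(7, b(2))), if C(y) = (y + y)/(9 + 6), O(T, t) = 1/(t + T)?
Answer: -574/165 ≈ -3.4788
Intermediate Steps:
O(T, t) = 1/(T + t)
C(y) = 2*y/15 (C(y) = (2*y)/15 = (2*y)*(1/15) = 2*y/15)
-C(26 + O(7, b(2))) = -2*(26 + 1/(7 + 2**2))/15 = -2*(26 + 1/(7 + 4))/15 = -2*(26 + 1/11)/15 = -2*287/(15*11) = -1*574/165 = -574/165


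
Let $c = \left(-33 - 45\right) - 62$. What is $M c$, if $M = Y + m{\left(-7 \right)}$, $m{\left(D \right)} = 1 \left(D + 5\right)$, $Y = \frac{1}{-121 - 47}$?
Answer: $\frac{1685}{6} \approx 280.83$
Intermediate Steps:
$Y = - \frac{1}{168}$ ($Y = \frac{1}{-168} = - \frac{1}{168} \approx -0.0059524$)
$m{\left(D \right)} = 5 + D$ ($m{\left(D \right)} = 1 \left(5 + D\right) = 5 + D$)
$M = - \frac{337}{168}$ ($M = - \frac{1}{168} + \left(5 - 7\right) = - \frac{1}{168} - 2 = - \frac{337}{168} \approx -2.006$)
$c = -140$ ($c = -78 - 62 = -140$)
$M c = \left(- \frac{337}{168}\right) \left(-140\right) = \frac{1685}{6}$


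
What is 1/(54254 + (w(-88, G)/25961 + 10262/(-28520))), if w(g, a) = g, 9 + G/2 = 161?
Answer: 370203860/20084905759669 ≈ 1.8432e-5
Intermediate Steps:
G = 304 (G = -18 + 2*161 = -18 + 322 = 304)
1/(54254 + (w(-88, G)/25961 + 10262/(-28520))) = 1/(54254 + (-88/25961 + 10262/(-28520))) = 1/(54254 + (-88*1/25961 + 10262*(-1/28520))) = 1/(54254 + (-88/25961 - 5131/14260)) = 1/(54254 - 134460771/370203860) = 1/(20084905759669/370203860) = 370203860/20084905759669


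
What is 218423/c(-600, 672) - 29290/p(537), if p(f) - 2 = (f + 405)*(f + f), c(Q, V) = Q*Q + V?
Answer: 21041665045/36489546912 ≈ 0.57665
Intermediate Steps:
c(Q, V) = V + Q² (c(Q, V) = Q² + V = V + Q²)
p(f) = 2 + 2*f*(405 + f) (p(f) = 2 + (f + 405)*(f + f) = 2 + (405 + f)*(2*f) = 2 + 2*f*(405 + f))
218423/c(-600, 672) - 29290/p(537) = 218423/(672 + (-600)²) - 29290/(2 + 2*537² + 810*537) = 218423/(672 + 360000) - 29290/(2 + 2*288369 + 434970) = 218423/360672 - 29290/(2 + 576738 + 434970) = 218423*(1/360672) - 29290/1011710 = 218423/360672 - 29290*1/1011710 = 218423/360672 - 2929/101171 = 21041665045/36489546912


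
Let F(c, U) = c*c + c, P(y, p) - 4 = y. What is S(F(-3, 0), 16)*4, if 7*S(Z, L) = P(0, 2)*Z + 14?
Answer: 152/7 ≈ 21.714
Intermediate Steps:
P(y, p) = 4 + y
F(c, U) = c + c² (F(c, U) = c² + c = c + c²)
S(Z, L) = 2 + 4*Z/7 (S(Z, L) = ((4 + 0)*Z + 14)/7 = (4*Z + 14)/7 = (14 + 4*Z)/7 = 2 + 4*Z/7)
S(F(-3, 0), 16)*4 = (2 + 4*(-3*(1 - 3))/7)*4 = (2 + 4*(-3*(-2))/7)*4 = (2 + (4/7)*6)*4 = (2 + 24/7)*4 = (38/7)*4 = 152/7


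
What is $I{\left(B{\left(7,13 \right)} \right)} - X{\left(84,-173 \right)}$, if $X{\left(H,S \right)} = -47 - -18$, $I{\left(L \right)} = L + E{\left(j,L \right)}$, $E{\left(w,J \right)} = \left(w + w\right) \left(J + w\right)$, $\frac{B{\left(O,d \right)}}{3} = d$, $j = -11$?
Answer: $-548$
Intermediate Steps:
$B{\left(O,d \right)} = 3 d$
$E{\left(w,J \right)} = 2 w \left(J + w\right)$
$I{\left(L \right)} = 242 - 21 L$ ($I{\left(L \right)} = L + 2 \left(-11\right) \left(L - 11\right) = L + 2 \left(-11\right) \left(-11 + L\right) = L - \left(-242 + 22 L\right) = 242 - 21 L$)
$X{\left(H,S \right)} = -29$ ($X{\left(H,S \right)} = -47 + 18 = -29$)
$I{\left(B{\left(7,13 \right)} \right)} - X{\left(84,-173 \right)} = \left(242 - 21 \cdot 3 \cdot 13\right) - -29 = \left(242 - 819\right) + 29 = -577 + 29 = -548$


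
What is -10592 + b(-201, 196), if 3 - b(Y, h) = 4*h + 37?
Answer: -11410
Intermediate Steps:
b(Y, h) = -34 - 4*h (b(Y, h) = 3 - (4*h + 37) = 3 - (37 + 4*h) = 3 + (-37 - 4*h) = -34 - 4*h)
-10592 + b(-201, 196) = -10592 + (-34 - 4*196) = -10592 + (-34 - 784) = -10592 - 818 = -11410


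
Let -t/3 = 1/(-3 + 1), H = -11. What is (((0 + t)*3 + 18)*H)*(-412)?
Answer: 101970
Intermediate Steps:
t = 3/2 (t = -3/(-3 + 1) = -3/(-2) = -3*(-½) = 3/2 ≈ 1.5000)
(((0 + t)*3 + 18)*H)*(-412) = (((0 + 3/2)*3 + 18)*(-11))*(-412) = (((3/2)*3 + 18)*(-11))*(-412) = ((9/2 + 18)*(-11))*(-412) = ((45/2)*(-11))*(-412) = -495/2*(-412) = 101970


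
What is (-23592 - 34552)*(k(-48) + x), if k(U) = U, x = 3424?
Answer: -196294144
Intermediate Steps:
(-23592 - 34552)*(k(-48) + x) = (-23592 - 34552)*(-48 + 3424) = -58144*3376 = -196294144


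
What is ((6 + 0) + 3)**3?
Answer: 729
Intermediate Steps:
((6 + 0) + 3)**3 = (6 + 3)**3 = 9**3 = 729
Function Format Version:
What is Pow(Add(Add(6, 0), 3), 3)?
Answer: 729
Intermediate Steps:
Pow(Add(Add(6, 0), 3), 3) = Pow(Add(6, 3), 3) = Pow(9, 3) = 729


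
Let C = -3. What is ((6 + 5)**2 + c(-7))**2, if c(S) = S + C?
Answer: 12321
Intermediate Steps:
c(S) = -3 + S (c(S) = S - 3 = -3 + S)
((6 + 5)**2 + c(-7))**2 = ((6 + 5)**2 + (-3 - 7))**2 = (11**2 - 10)**2 = (121 - 10)**2 = 111**2 = 12321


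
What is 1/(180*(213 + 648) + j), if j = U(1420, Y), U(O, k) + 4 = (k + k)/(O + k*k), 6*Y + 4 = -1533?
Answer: 2413489/374032852820 ≈ 6.4526e-6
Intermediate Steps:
Y = -1537/6 (Y = -2/3 + (1/6)*(-1533) = -2/3 - 511/2 = -1537/6 ≈ -256.17)
U(O, k) = -4 + 2*k/(O + k**2) (U(O, k) = -4 + (k + k)/(O + k*k) = -4 + (2*k)/(O + k**2) = -4 + 2*k/(O + k**2))
j = -9672400/2413489 (j = 2*(-1537/6 - 2*1420 - 2*(-1537/6)**2)/(1420 + (-1537/6)**2) = 2*(-1537/6 - 2840 - 2*2362369/36)/(1420 + 2362369/36) = 2*(-1537/6 - 2840 - 2362369/18)/(2413489/36) = 2*(36/2413489)*(-1209050/9) = -9672400/2413489 ≈ -4.0076)
1/(180*(213 + 648) + j) = 1/(180*(213 + 648) - 9672400/2413489) = 1/(180*861 - 9672400/2413489) = 1/(154980 - 9672400/2413489) = 1/(374032852820/2413489) = 2413489/374032852820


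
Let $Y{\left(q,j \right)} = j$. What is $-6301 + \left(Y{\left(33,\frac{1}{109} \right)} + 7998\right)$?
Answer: $\frac{184974}{109} \approx 1697.0$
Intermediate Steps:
$-6301 + \left(Y{\left(33,\frac{1}{109} \right)} + 7998\right) = -6301 + \left(\frac{1}{109} + 7998\right) = -6301 + \frac{871783}{109} = \frac{184974}{109}$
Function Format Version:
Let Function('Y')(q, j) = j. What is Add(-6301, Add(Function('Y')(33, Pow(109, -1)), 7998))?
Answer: Rational(184974, 109) ≈ 1697.0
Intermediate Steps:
Add(-6301, Add(Function('Y')(33, Pow(109, -1)), 7998)) = Add(-6301, Add(Pow(109, -1), 7998)) = Add(-6301, Add(Rational(1, 109), 7998)) = Add(-6301, Rational(871783, 109)) = Rational(184974, 109)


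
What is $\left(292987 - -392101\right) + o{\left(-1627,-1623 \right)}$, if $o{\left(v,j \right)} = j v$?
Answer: $3325709$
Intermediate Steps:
$\left(292987 - -392101\right) + o{\left(-1627,-1623 \right)} = \left(292987 - -392101\right) - -2640621 = \left(292987 + 392101\right) + 2640621 = 685088 + 2640621 = 3325709$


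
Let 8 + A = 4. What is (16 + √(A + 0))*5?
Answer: 80 + 10*I ≈ 80.0 + 10.0*I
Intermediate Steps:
A = -4 (A = -8 + 4 = -4)
(16 + √(A + 0))*5 = (16 + √(-4 + 0))*5 = (16 + √(-4))*5 = (16 + 2*I)*5 = 80 + 10*I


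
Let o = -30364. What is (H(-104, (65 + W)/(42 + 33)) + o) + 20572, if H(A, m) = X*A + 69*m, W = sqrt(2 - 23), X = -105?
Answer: 5939/5 + 23*I*sqrt(21)/25 ≈ 1187.8 + 4.216*I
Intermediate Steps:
W = I*sqrt(21) (W = sqrt(-21) = I*sqrt(21) ≈ 4.5826*I)
H(A, m) = -105*A + 69*m
(H(-104, (65 + W)/(42 + 33)) + o) + 20572 = ((-105*(-104) + 69*((65 + I*sqrt(21))/(42 + 33))) - 30364) + 20572 = ((10920 + 69*((65 + I*sqrt(21))/75)) - 30364) + 20572 = ((10920 + 69*((65 + I*sqrt(21))*(1/75))) - 30364) + 20572 = ((10920 + 69*(13/15 + I*sqrt(21)/75)) - 30364) + 20572 = ((10920 + (299/5 + 23*I*sqrt(21)/25)) - 30364) + 20572 = ((54899/5 + 23*I*sqrt(21)/25) - 30364) + 20572 = (-96921/5 + 23*I*sqrt(21)/25) + 20572 = 5939/5 + 23*I*sqrt(21)/25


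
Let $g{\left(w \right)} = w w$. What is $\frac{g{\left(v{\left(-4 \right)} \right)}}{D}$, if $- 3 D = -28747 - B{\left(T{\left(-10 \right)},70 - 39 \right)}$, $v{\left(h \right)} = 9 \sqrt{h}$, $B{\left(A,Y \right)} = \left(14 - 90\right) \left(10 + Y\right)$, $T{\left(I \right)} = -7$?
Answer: $- \frac{972}{25631} \approx -0.037923$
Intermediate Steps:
$B{\left(A,Y \right)} = -760 - 76 Y$ ($B{\left(A,Y \right)} = - 76 \left(10 + Y\right) = -760 - 76 Y$)
$g{\left(w \right)} = w^{2}$
$D = \frac{25631}{3}$ ($D = - \frac{-28747 - \left(-760 - 76 \left(70 - 39\right)\right)}{3} = - \frac{-28747 - \left(-760 - 2356\right)}{3} = - \frac{-28747 - -3116}{3} = - \frac{-28747 + 3116}{3} = \left(- \frac{1}{3}\right) \left(-25631\right) = \frac{25631}{3} \approx 8543.7$)
$\frac{g{\left(v{\left(-4 \right)} \right)}}{D} = \frac{\left(9 \sqrt{-4}\right)^{2}}{\frac{25631}{3}} = \left(9 \cdot 2 i\right)^{2} \cdot \frac{3}{25631} = \left(18 i\right)^{2} \cdot \frac{3}{25631} = \left(-324\right) \frac{3}{25631} = - \frac{972}{25631}$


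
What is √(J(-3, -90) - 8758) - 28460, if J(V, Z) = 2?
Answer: -28460 + 2*I*√2189 ≈ -28460.0 + 93.573*I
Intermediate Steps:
√(J(-3, -90) - 8758) - 28460 = √(2 - 8758) - 28460 = √(-8756) - 28460 = 2*I*√2189 - 28460 = -28460 + 2*I*√2189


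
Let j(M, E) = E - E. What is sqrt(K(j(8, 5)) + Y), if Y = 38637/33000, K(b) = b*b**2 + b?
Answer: 9*sqrt(17490)/1100 ≈ 1.0820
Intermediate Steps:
j(M, E) = 0
K(b) = b + b**3 (K(b) = b**3 + b = b + b**3)
Y = 12879/11000 (Y = 38637*(1/33000) = 12879/11000 ≈ 1.1708)
sqrt(K(j(8, 5)) + Y) = sqrt((0 + 0**3) + 12879/11000) = sqrt((0 + 0) + 12879/11000) = sqrt(0 + 12879/11000) = sqrt(12879/11000) = 9*sqrt(17490)/1100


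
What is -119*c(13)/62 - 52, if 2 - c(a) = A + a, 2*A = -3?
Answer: -4187/124 ≈ -33.766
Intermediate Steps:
A = -3/2 (A = (1/2)*(-3) = -3/2 ≈ -1.5000)
c(a) = 7/2 - a (c(a) = 2 - (-3/2 + a) = 2 + (3/2 - a) = 7/2 - a)
-119*c(13)/62 - 52 = -119*(7/2 - 1*13)/62 - 52 = -119*(7/2 - 13)/62 - 52 = -(-2261)/(2*62) - 52 = -119*(-19/124) - 52 = 2261/124 - 52 = -4187/124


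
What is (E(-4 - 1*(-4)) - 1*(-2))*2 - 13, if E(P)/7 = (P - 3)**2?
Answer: 117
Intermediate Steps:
E(P) = 7*(-3 + P)**2 (E(P) = 7*(P - 3)**2 = 7*(-3 + P)**2)
(E(-4 - 1*(-4)) - 1*(-2))*2 - 13 = (7*(-3 + (-4 - 1*(-4)))**2 - 1*(-2))*2 - 13 = (7*(-3 + (-4 + 4))**2 + 2)*2 - 13 = (7*(-3 + 0)**2 + 2)*2 - 13 = (7*(-3)**2 + 2)*2 - 13 = (7*9 + 2)*2 - 13 = (63 + 2)*2 - 13 = 65*2 - 13 = 130 - 13 = 117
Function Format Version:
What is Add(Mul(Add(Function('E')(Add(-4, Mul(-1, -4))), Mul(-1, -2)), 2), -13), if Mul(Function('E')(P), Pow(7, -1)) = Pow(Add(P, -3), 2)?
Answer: 117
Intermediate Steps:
Function('E')(P) = Mul(7, Pow(Add(-3, P), 2)) (Function('E')(P) = Mul(7, Pow(Add(P, -3), 2)) = Mul(7, Pow(Add(-3, P), 2)))
Add(Mul(Add(Function('E')(Add(-4, Mul(-1, -4))), Mul(-1, -2)), 2), -13) = Add(Mul(Add(Mul(7, Pow(Add(-3, Add(-4, Mul(-1, -4))), 2)), Mul(-1, -2)), 2), -13) = Add(Mul(Add(Mul(7, Pow(Add(-3, Add(-4, 4)), 2)), 2), 2), -13) = Add(Mul(Add(Mul(7, Pow(Add(-3, 0), 2)), 2), 2), -13) = Add(Mul(Add(Mul(7, Pow(-3, 2)), 2), 2), -13) = Add(Mul(Add(Mul(7, 9), 2), 2), -13) = Add(Mul(Add(63, 2), 2), -13) = Add(Mul(65, 2), -13) = Add(130, -13) = 117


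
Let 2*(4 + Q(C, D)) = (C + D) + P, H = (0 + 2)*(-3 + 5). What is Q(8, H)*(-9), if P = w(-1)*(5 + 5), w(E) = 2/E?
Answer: 72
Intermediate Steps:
P = -20 (P = (2/(-1))*(5 + 5) = (2*(-1))*10 = -2*10 = -20)
H = 4 (H = 2*2 = 4)
Q(C, D) = -14 + C/2 + D/2 (Q(C, D) = -4 + ((C + D) - 20)/2 = -4 + (-20 + C + D)/2 = -4 + (-10 + C/2 + D/2) = -14 + C/2 + D/2)
Q(8, H)*(-9) = (-14 + (½)*8 + (½)*4)*(-9) = (-14 + 4 + 2)*(-9) = -8*(-9) = 72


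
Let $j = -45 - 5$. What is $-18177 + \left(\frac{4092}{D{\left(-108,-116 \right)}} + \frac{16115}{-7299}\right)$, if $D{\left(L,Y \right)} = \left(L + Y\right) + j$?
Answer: $- \frac{18193468960}{999963} \approx -18194.0$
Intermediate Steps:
$j = -50$
$D{\left(L,Y \right)} = -50 + L + Y$ ($D{\left(L,Y \right)} = \left(L + Y\right) - 50 = -50 + L + Y$)
$-18177 + \left(\frac{4092}{D{\left(-108,-116 \right)}} + \frac{16115}{-7299}\right) = -18177 + \left(\frac{4092}{-50 - 108 - 116} + \frac{16115}{-7299}\right) = -18177 + \left(\frac{4092}{-274} + 16115 \left(- \frac{1}{7299}\right)\right) = -18177 + \left(4092 \left(- \frac{1}{274}\right) - \frac{16115}{7299}\right) = -18177 - \frac{17141509}{999963} = - \frac{18193468960}{999963}$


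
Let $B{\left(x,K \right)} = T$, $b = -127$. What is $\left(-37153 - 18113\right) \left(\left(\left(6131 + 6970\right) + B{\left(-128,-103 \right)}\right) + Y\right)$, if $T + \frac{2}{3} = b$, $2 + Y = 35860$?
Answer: $-2698712468$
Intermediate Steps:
$Y = 35858$ ($Y = -2 + 35860 = 35858$)
$T = - \frac{383}{3}$ ($T = - \frac{2}{3} - 127 = - \frac{383}{3} \approx -127.67$)
$B{\left(x,K \right)} = - \frac{383}{3}$
$\left(-37153 - 18113\right) \left(\left(\left(6131 + 6970\right) + B{\left(-128,-103 \right)}\right) + Y\right) = \left(-37153 - 18113\right) \left(\left(\left(6131 + 6970\right) - \frac{383}{3}\right) + 35858\right) = - 55266 \left(\left(13101 - \frac{383}{3}\right) + 35858\right) = - 55266 \left(\frac{38920}{3} + 35858\right) = \left(-55266\right) \frac{146494}{3} = -2698712468$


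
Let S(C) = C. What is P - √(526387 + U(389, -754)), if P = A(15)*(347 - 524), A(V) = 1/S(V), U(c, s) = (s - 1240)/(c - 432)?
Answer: -59/5 - √973375305/43 ≈ -737.36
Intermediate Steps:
U(c, s) = (-1240 + s)/(-432 + c)
A(V) = 1/V
P = -59/5 (P = (347 - 524)/15 = (1/15)*(-177) = -59/5 ≈ -11.800)
P - √(526387 + U(389, -754)) = -59/5 - √(526387 + (-1240 - 754)/(-432 + 389)) = -59/5 - √(526387 - 1994/(-43)) = -59/5 - √(526387 - 1/43*(-1994)) = -59/5 - √(526387 + 1994/43) = -59/5 - √(22636635/43) = -59/5 - √973375305/43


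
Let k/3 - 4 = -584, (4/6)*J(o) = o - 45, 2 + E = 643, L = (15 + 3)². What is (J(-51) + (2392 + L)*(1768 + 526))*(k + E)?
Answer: -6847165640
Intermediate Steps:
L = 324 (L = 18² = 324)
E = 641 (E = -2 + 643 = 641)
J(o) = -135/2 + 3*o/2 (J(o) = 3*(o - 45)/2 = 3*(-45 + o)/2 = -135/2 + 3*o/2)
k = -1740 (k = 12 + 3*(-584) = 12 - 1752 = -1740)
(J(-51) + (2392 + L)*(1768 + 526))*(k + E) = ((-135/2 + (3/2)*(-51)) + (2392 + 324)*(1768 + 526))*(-1740 + 641) = ((-135/2 - 153/2) + 2716*2294)*(-1099) = (-144 + 6230504)*(-1099) = 6230360*(-1099) = -6847165640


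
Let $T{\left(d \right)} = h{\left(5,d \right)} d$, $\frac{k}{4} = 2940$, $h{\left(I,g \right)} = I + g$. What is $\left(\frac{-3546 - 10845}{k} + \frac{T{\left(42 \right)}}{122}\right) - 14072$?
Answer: $- \frac{3361320217}{239120} \approx -14057.0$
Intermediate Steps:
$k = 11760$ ($k = 4 \cdot 2940 = 11760$)
$T{\left(d \right)} = d \left(5 + d\right)$ ($T{\left(d \right)} = \left(5 + d\right) d = d \left(5 + d\right)$)
$\left(\frac{-3546 - 10845}{k} + \frac{T{\left(42 \right)}}{122}\right) - 14072 = \left(\frac{-3546 - 10845}{11760} + \frac{42 \left(5 + 42\right)}{122}\right) - 14072 = \left(\left(-3546 - 10845\right) \frac{1}{11760} + 42 \cdot 47 \cdot \frac{1}{122}\right) - 14072 = \left(\left(-14391\right) \frac{1}{11760} + 1974 \cdot \frac{1}{122}\right) - 14072 = \left(- \frac{4797}{3920} + \frac{987}{61}\right) - 14072 = \frac{3576423}{239120} - 14072 = - \frac{3361320217}{239120}$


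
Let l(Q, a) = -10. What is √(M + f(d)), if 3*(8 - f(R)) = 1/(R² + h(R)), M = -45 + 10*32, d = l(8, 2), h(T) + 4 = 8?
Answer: √6887010/156 ≈ 16.823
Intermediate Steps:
h(T) = 4 (h(T) = -4 + 8 = 4)
d = -10
M = 275 (M = -45 + 320 = 275)
f(R) = 8 - 1/(3*(4 + R²)) (f(R) = 8 - 1/(3*(R² + 4)) = 8 - 1/(3*(4 + R²)))
√(M + f(d)) = √(275 + (95 + 24*(-10)²)/(3*(4 + (-10)²))) = √(275 + (95 + 24*100)/(3*(4 + 100))) = √(275 + (⅓)*(95 + 2400)/104) = √(275 + (⅓)*(1/104)*2495) = √(275 + 2495/312) = √(88295/312) = √6887010/156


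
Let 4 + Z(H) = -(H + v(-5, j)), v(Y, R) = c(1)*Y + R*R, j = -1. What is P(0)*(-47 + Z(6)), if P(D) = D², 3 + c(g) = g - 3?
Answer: 0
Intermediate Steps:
c(g) = -6 + g (c(g) = -3 + (g - 3) = -3 + (-3 + g) = -6 + g)
v(Y, R) = R² - 5*Y (v(Y, R) = (-6 + 1)*Y + R*R = -5*Y + R² = R² - 5*Y)
Z(H) = -30 - H (Z(H) = -4 - (H + ((-1)² - 5*(-5))) = -4 - (H + (1 + 25)) = -4 - (H + 26) = -4 - (26 + H) = -4 + (-26 - H) = -30 - H)
P(0)*(-47 + Z(6)) = 0²*(-47 + (-30 - 1*6)) = 0*(-47 + (-30 - 6)) = 0*(-47 - 36) = 0*(-83) = 0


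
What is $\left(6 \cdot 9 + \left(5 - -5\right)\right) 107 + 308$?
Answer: $7156$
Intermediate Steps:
$\left(6 \cdot 9 + \left(5 - -5\right)\right) 107 + 308 = \left(54 + \left(5 + 5\right)\right) 107 + 308 = \left(54 + 10\right) 107 + 308 = 64 \cdot 107 + 308 = 6848 + 308 = 7156$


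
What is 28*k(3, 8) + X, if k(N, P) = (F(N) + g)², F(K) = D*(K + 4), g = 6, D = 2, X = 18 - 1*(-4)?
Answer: 11222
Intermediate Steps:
X = 22 (X = 18 + 4 = 22)
F(K) = 8 + 2*K (F(K) = 2*(K + 4) = 2*(4 + K) = 8 + 2*K)
k(N, P) = (14 + 2*N)² (k(N, P) = ((8 + 2*N) + 6)² = (14 + 2*N)²)
28*k(3, 8) + X = 28*(4*(7 + 3)²) + 22 = 28*(4*10²) + 22 = 28*(4*100) + 22 = 28*400 + 22 = 11200 + 22 = 11222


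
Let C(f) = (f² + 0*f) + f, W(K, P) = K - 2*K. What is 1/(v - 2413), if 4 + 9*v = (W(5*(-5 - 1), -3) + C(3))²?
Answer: -9/19957 ≈ -0.00045097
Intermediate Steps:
W(K, P) = -K
C(f) = f + f² (C(f) = (f² + 0) + f = f² + f = f + f²)
v = 1760/9 (v = -4/9 + (-5*(-5 - 1) + 3*(1 + 3))²/9 = -4/9 + (-5*(-6) + 3*4)²/9 = -4/9 + (-1*(-30) + 12)²/9 = -4/9 + (30 + 12)²/9 = -4/9 + (⅑)*42² = -4/9 + (⅑)*1764 = -4/9 + 196 = 1760/9 ≈ 195.56)
1/(v - 2413) = 1/(1760/9 - 2413) = 1/(-19957/9) = -9/19957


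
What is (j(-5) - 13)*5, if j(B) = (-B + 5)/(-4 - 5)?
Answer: -635/9 ≈ -70.556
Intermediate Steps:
j(B) = -5/9 + B/9 (j(B) = (5 - B)/(-9) = (5 - B)*(-⅑) = -5/9 + B/9)
(j(-5) - 13)*5 = ((-5/9 + (⅑)*(-5)) - 13)*5 = ((-5/9 - 5/9) - 13)*5 = (-10/9 - 13)*5 = -127/9*5 = -635/9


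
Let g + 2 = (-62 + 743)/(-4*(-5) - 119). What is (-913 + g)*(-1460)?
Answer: 44416120/33 ≈ 1.3459e+6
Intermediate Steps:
g = -293/33 (g = -2 + (-62 + 743)/(-4*(-5) - 119) = -2 + 681/(20 - 119) = -2 + 681/(-99) = -2 + 681*(-1/99) = -2 - 227/33 = -293/33 ≈ -8.8788)
(-913 + g)*(-1460) = (-913 - 293/33)*(-1460) = -30422/33*(-1460) = 44416120/33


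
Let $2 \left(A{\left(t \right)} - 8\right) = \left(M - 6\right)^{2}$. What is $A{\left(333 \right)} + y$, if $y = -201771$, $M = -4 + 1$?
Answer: $- \frac{403445}{2} \approx -2.0172 \cdot 10^{5}$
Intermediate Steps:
$M = -3$
$A{\left(t \right)} = \frac{97}{2}$ ($A{\left(t \right)} = 8 + \frac{\left(-3 - 6\right)^{2}}{2} = 8 + \frac{\left(-9\right)^{2}}{2} = 8 + \frac{1}{2} \cdot 81 = 8 + \frac{81}{2} = \frac{97}{2}$)
$A{\left(333 \right)} + y = \frac{97}{2} - 201771 = - \frac{403445}{2}$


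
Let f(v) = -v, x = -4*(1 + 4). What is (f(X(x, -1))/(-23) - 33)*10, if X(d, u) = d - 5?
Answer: -7840/23 ≈ -340.87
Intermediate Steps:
x = -20 (x = -4*5 = -20)
X(d, u) = -5 + d
(f(X(x, -1))/(-23) - 33)*10 = (-(-5 - 20)/(-23) - 33)*10 = (-1*(-25)*(-1/23) - 33)*10 = (25*(-1/23) - 33)*10 = (-25/23 - 33)*10 = -784/23*10 = -7840/23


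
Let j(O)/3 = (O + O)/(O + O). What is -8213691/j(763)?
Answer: -2737897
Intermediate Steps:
j(O) = 3 (j(O) = 3*((O + O)/(O + O)) = 3*((2*O)/((2*O))) = 3*((2*O)*(1/(2*O))) = 3*1 = 3)
-8213691/j(763) = -8213691/3 = -8213691*⅓ = -2737897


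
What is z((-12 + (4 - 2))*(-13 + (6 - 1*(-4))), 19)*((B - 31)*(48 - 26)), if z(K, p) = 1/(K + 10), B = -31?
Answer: -341/10 ≈ -34.100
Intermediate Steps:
z(K, p) = 1/(10 + K)
z((-12 + (4 - 2))*(-13 + (6 - 1*(-4))), 19)*((B - 31)*(48 - 26)) = ((-31 - 31)*(48 - 26))/(10 + (-12 + (4 - 2))*(-13 + (6 - 1*(-4)))) = (-62*22)/(10 + (-12 + 2)*(-13 + (6 + 4))) = -1364/(10 - 10*(-13 + 10)) = -1364/(10 - 10*(-3)) = -1364/(10 + 30) = -1364/40 = (1/40)*(-1364) = -341/10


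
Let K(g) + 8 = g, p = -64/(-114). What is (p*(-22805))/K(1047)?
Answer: -729760/59223 ≈ -12.322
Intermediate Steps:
p = 32/57 (p = -64*(-1/114) = 32/57 ≈ 0.56140)
K(g) = -8 + g
(p*(-22805))/K(1047) = ((32/57)*(-22805))/(-8 + 1047) = -729760/57/1039 = -729760/57*1/1039 = -729760/59223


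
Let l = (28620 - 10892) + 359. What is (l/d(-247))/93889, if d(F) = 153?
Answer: 6029/4788339 ≈ 0.0012591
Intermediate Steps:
l = 18087 (l = 17728 + 359 = 18087)
(l/d(-247))/93889 = (18087/153)/93889 = (18087*(1/153))*(1/93889) = (6029/51)*(1/93889) = 6029/4788339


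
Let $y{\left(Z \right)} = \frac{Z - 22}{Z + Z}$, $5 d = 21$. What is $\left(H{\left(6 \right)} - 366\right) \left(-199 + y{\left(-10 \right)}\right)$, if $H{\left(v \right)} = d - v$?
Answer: $\frac{1815093}{25} \approx 72604.0$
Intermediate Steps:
$d = \frac{21}{5}$ ($d = \frac{1}{5} \cdot 21 = \frac{21}{5} \approx 4.2$)
$y{\left(Z \right)} = \frac{-22 + Z}{2 Z}$
$H{\left(v \right)} = \frac{21}{5} - v$
$\left(H{\left(6 \right)} - 366\right) \left(-199 + y{\left(-10 \right)}\right) = \left(\left(\frac{21}{5} - 6\right) - 366\right) \left(-199 + \frac{-22 - 10}{2 \left(-10\right)}\right) = \left(\left(\frac{21}{5} - 6\right) - 366\right) \left(-199 + \frac{1}{2} \left(- \frac{1}{10}\right) \left(-32\right)\right) = \left(- \frac{9}{5} - 366\right) \left(-199 + \frac{8}{5}\right) = \left(- \frac{1839}{5}\right) \left(- \frac{987}{5}\right) = \frac{1815093}{25}$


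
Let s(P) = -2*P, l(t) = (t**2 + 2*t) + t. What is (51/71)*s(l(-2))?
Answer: 204/71 ≈ 2.8732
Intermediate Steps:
l(t) = t**2 + 3*t
(51/71)*s(l(-2)) = (51/71)*(-(-4)*(3 - 2)) = (51*(1/71))*(-(-4)) = 51*(-2*(-2))/71 = (51/71)*4 = 204/71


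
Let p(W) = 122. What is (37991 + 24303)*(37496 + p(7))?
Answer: 2343375692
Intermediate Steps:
(37991 + 24303)*(37496 + p(7)) = (37991 + 24303)*(37496 + 122) = 62294*37618 = 2343375692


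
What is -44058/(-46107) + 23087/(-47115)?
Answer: 112368929/241370145 ≈ 0.46555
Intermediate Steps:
-44058/(-46107) + 23087/(-47115) = -44058*(-1/46107) + 23087*(-1/47115) = 14686/15369 - 23087/47115 = 112368929/241370145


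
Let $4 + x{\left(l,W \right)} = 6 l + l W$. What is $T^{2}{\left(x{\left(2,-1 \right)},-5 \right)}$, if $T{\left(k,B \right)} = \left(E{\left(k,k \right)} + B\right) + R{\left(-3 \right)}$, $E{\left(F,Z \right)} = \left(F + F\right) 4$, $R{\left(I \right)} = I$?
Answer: $1600$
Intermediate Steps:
$x{\left(l,W \right)} = -4 + 6 l + W l$ ($x{\left(l,W \right)} = -4 + \left(6 l + l W\right) = -4 + \left(6 l + W l\right) = -4 + 6 l + W l$)
$E{\left(F,Z \right)} = 8 F$ ($E{\left(F,Z \right)} = 2 F 4 = 8 F$)
$T{\left(k,B \right)} = -3 + B + 8 k$ ($T{\left(k,B \right)} = \left(8 k + B\right) - 3 = \left(B + 8 k\right) - 3 = -3 + B + 8 k$)
$T^{2}{\left(x{\left(2,-1 \right)},-5 \right)} = \left(-3 - 5 + 8 \left(-4 + 6 \cdot 2 - 2\right)\right)^{2} = \left(-3 - 5 + 8 \left(-4 + 12 - 2\right)\right)^{2} = \left(-3 - 5 + 8 \cdot 6\right)^{2} = \left(-3 - 5 + 48\right)^{2} = 40^{2} = 1600$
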